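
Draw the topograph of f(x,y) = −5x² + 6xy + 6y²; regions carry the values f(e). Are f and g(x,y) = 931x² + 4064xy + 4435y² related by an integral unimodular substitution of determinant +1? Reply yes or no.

D₁ = 156, D₂ = 156
river cycle of f (length 6): (6, 6, -5), (-5, 4, 7), (7, 10, -2), (-2, 10, 7), (7, 4, -5), (-5, 6, 6)
river cycle of g (length 6): (6, 6, -5), (-5, 4, 7), (7, 10, -2), (-2, 10, 7), (7, 4, -5), (-5, 6, 6)
cycles coincide ⇒ equivalent

yes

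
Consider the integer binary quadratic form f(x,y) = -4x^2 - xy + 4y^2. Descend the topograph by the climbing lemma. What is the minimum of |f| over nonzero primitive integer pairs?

descent: ρ → (4,1,-4)  [lands on river]
river: ρ → (-4,7,1)
river: ρ → (1,7,-4)
river: ρ → (-4,1,4)
river: ρ → (4,7,-1)
river: ρ → (-1,7,4)
closes: descent 1, river 6
min |a| on river = 1

1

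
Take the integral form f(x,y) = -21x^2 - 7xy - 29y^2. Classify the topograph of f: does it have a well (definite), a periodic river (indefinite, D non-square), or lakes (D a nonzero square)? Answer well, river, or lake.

D = b²−4ac = (-7)² − 4·(-21)·(-29) = -2387
D < 0 ⇒ definite ⇒ every region one sign ⇒ single well

well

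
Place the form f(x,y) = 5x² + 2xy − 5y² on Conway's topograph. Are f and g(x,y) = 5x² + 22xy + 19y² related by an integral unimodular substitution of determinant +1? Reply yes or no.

D₁ = 104, D₂ = 104
river cycle of f (length 6): (-5, 8, 2), (2, 8, -5), (-5, 2, 5), (5, 8, -2), (-2, 8, 5), (5, 2, -5)
river cycle of g (length 6): (2, 8, -5), (-5, 2, 5), (5, 8, -2), (-2, 8, 5), (5, 2, -5), (-5, 8, 2)
cycles coincide ⇒ equivalent

yes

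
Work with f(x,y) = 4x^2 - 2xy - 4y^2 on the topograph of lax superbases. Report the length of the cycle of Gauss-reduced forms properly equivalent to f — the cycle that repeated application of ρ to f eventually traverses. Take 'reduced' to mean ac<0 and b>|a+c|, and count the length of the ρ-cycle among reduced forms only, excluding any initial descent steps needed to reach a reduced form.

D = 68, ⌊√D⌋ = 8
descent: ρ → (-4,2,4)  [lands on river]
river: ρ → (4,6,-2)
river: ρ → (-2,6,4)
river: ρ → (4,2,-4)
river: ρ → (-4,6,2)
river: ρ → (2,6,-4)
ρ-cycle length = 6 (tail of 1 descent step not counted)

6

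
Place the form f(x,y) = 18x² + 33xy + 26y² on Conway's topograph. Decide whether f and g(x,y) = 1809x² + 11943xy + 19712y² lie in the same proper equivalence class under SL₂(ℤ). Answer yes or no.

D₁ = -783, D₂ = -783
f: translate: b→-3 (≡33 mod 36), so (18,33,26)→(18,-3,11)
f: flip: (18,-3,11)→(11,3,18)
f: reduced (well bottom): (11,3,18) with a≤c, −a<b≤a
g: translate: b→1089 (≡11943 mod 3618), so (1809,11943,19712)→(1809,1089,164)
g: flip: (1809,1089,164)→(164,-1089,1809)
g: translate: b→-105 (≡-1089 mod 328), so (164,-1089,1809)→(164,-105,18)
g: flip: (164,-105,18)→(18,105,164)
g: translate: b→-3 (≡105 mod 36), so (18,105,164)→(18,-3,11)
g: flip: (18,-3,11)→(11,3,18)
g: reduced (well bottom): (11,3,18) with a≤c, −a<b≤a
reduced forms (11, 3, 18) vs (11, 3, 18) ⇒ equivalent

yes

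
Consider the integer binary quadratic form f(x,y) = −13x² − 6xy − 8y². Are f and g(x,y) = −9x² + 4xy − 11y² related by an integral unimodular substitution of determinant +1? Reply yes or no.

D₁ = -380, D₂ = -380
f is negative-definite; reduce −f:
−f: flip: (13,6,8)→(8,-6,13)
−f: reduced (well bottom): (8,-6,13) with a≤c, −a<b≤a
flip sign back: reduced form of f is (-8,6,-13)
g is negative-definite; reduce −g:
−g: reduced (well bottom): (9,-4,11) with a≤c, −a<b≤a
flip sign back: reduced form of g is (-9,4,-11)
reduced forms (-8, 6, -13) vs (-9, 4, -11) ⇒ inequivalent

no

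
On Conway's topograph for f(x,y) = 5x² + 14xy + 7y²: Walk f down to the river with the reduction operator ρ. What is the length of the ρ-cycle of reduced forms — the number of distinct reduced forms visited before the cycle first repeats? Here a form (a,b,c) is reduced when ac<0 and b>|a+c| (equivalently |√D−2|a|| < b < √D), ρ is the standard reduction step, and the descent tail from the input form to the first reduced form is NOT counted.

D = 56, ⌊√D⌋ = 7
descent: ρ → (7,0,-2)
descent: ρ → (-2,4,5)  [lands on river]
river: ρ → (5,6,-1)
river: ρ → (-1,6,5)
river: ρ → (5,4,-2)
ρ-cycle length = 4 (tail of 2 descent steps not counted)

4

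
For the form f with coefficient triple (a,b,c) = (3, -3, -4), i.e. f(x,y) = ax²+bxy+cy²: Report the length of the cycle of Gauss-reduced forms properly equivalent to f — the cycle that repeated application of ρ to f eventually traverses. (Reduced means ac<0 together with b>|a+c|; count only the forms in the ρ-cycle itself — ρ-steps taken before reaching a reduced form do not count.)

D = 57, ⌊√D⌋ = 7
descent: ρ → (-4,3,3)  [lands on river]
river: ρ → (3,3,-4)
river: ρ → (-4,5,2)
river: ρ → (2,7,-1)
river: ρ → (-1,7,2)
river: ρ → (2,5,-4)
ρ-cycle length = 6 (tail of 1 descent step not counted)

6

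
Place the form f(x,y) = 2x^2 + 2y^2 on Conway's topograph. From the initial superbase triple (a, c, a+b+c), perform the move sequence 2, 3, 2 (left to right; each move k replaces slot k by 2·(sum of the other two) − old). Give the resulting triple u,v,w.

start (2,2,4) = (f(1,0),f(0,1),f(1,1))
replace slot 2: 2·(2+4) − 2 = 10 → (2,10,4)
replace slot 3: 2·(2+10) − 4 = 20 → (2,10,20)
replace slot 2: 2·(2+20) − 10 = 34 → (2,34,20)

2,34,20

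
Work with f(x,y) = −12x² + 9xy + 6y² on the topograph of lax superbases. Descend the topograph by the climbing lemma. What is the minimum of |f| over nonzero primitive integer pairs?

river: ρ → (6,15,-6)
river: ρ → (-6,9,12)
river: ρ → (12,15,-3)
river: ρ → (-3,15,12)
river: ρ → (12,9,-6)
river: ρ → (-6,15,6)
river: ρ → (6,9,-12)
river: ρ → (-12,15,3)
river: ρ → (3,15,-12)
river: ρ → (-12,9,6)
closes: descent 0, river 10
min |a| on river = 3

3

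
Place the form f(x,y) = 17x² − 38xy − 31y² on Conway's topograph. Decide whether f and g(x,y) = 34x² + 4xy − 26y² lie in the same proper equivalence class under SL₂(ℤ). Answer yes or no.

D₁ = 3552, D₂ = 3552
river cycle of f (length 8): (-31, 38, 17), (17, 30, -39), (-39, 48, 8), (8, 48, -39), (-39, 30, 17), (17, 38, -31), (-31, 24, 24), (24, 24, -31)
river cycle of g (length 4): (-26, 48, 12), (12, 48, -26), (-26, 56, 4), (4, 56, -26)
cycles differ ⇒ inequivalent

no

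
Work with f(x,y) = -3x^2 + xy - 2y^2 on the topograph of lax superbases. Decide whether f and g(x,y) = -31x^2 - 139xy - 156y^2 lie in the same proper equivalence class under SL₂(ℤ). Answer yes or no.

D₁ = -23, D₂ = -23
f is negative-definite; reduce −f:
−f: flip: (3,-1,2)→(2,1,3)
−f: reduced (well bottom): (2,1,3) with a≤c, −a<b≤a
flip sign back: reduced form of f is (-2,-1,-3)
g is negative-definite; reduce −g:
−g: translate: b→15 (≡139 mod 62), so (31,139,156)→(31,15,2)
−g: flip: (31,15,2)→(2,-15,31)
−g: translate: b→1 (≡-15 mod 4), so (2,-15,31)→(2,1,3)
−g: reduced (well bottom): (2,1,3) with a≤c, −a<b≤a
flip sign back: reduced form of g is (-2,-1,-3)
reduced forms (-2, -1, -3) vs (-2, -1, -3) ⇒ equivalent

yes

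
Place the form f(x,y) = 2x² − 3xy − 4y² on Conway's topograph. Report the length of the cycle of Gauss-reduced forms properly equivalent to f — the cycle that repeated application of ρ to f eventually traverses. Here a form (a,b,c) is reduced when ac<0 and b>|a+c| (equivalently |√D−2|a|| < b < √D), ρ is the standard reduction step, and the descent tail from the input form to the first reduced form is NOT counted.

D = 41, ⌊√D⌋ = 6
descent: ρ → (-4,3,2)  [lands on river]
river: ρ → (2,5,-2)
river: ρ → (-2,3,4)
river: ρ → (4,5,-1)
river: ρ → (-1,5,4)
river: ρ → (4,3,-2)
river: ρ → (-2,5,2)
river: ρ → (2,3,-4)
river: ρ → (-4,5,1)
river: ρ → (1,5,-4)
ρ-cycle length = 10 (tail of 1 descent step not counted)

10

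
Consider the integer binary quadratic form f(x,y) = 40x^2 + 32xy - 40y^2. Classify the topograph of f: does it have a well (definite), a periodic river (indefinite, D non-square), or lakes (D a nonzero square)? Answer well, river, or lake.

D = b²−4ac = 32² − 4·40·(-40) = 7424
D > 0 non-square ⇒ indefinite ⇒ periodic river

river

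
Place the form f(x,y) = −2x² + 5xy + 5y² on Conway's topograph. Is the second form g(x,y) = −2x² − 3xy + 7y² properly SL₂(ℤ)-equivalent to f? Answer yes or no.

D₁ = 65, D₂ = 65
river cycle of f (length 6): (5, 5, -2), (-2, 7, 2), (2, 5, -5), (-5, 5, 2), (2, 7, -2), (-2, 5, 5)
river cycle of g (length 6): (-2, 5, 5), (5, 5, -2), (-2, 7, 2), (2, 5, -5), (-5, 5, 2), (2, 7, -2)
cycles coincide ⇒ equivalent

yes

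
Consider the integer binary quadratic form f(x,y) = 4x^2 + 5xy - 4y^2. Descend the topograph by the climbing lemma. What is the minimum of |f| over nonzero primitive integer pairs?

river: ρ → (-4,3,5)
river: ρ → (5,7,-2)
river: ρ → (-2,9,1)
river: ρ → (1,9,-2)
river: ρ → (-2,7,5)
river: ρ → (5,3,-4)
river: ρ → (-4,5,4)
river: ρ → (4,3,-5)
river: ρ → (-5,7,2)
river: ρ → (2,9,-1)
river: ρ → (-1,9,2)
river: ρ → (2,7,-5)
river: ρ → (-5,3,4)
river: ρ → (4,5,-4)
closes: descent 0, river 14
min |a| on river = 1

1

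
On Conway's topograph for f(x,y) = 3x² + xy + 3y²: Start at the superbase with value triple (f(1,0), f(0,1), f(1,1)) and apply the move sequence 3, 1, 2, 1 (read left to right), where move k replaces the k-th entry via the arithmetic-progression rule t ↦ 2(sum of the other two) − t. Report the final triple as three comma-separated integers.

start (3,3,7) = (f(1,0),f(0,1),f(1,1))
replace slot 3: 2·(3+3) − 7 = 5 → (3,3,5)
replace slot 1: 2·(3+5) − 3 = 13 → (13,3,5)
replace slot 2: 2·(13+5) − 3 = 33 → (13,33,5)
replace slot 1: 2·(33+5) − 13 = 63 → (63,33,5)

63,33,5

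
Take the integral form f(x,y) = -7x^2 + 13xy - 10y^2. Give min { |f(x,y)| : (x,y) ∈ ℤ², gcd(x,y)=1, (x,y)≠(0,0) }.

translate: b→1 (≡-13 mod 14), so (7,-13,10)→(7,1,4)
flip: (7,1,4)→(4,-1,7)
reduced (well bottom): (4,-1,7) with a≤c, −a<b≤a
well minimum |f| = |-4| = 4 (negative-definite)

4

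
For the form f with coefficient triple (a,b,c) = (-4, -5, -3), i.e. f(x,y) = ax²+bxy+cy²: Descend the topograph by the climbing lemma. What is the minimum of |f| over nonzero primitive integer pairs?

translate: b→-3 (≡5 mod 8), so (4,5,3)→(4,-3,2)
flip: (4,-3,2)→(2,3,4)
translate: b→-1 (≡3 mod 4), so (2,3,4)→(2,-1,3)
reduced (well bottom): (2,-1,3) with a≤c, −a<b≤a
well minimum |f| = |-2| = 2 (negative-definite)

2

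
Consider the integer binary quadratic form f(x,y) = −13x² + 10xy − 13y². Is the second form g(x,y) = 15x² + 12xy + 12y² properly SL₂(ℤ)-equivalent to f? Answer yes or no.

D₁ = -576, D₂ = -576
f is negative-definite; reduce −f:
−f: flip: (13,-10,13)→(13,10,13)
−f: reduced (well bottom): (13,10,13) with a≤c, −a<b≤a
flip sign back: reduced form of f is (-13,-10,-13)
g: flip: (15,12,12)→(12,-12,15)
g: translate: b→12 (≡-12 mod 24), so (12,-12,15)→(12,12,15)
g: reduced (well bottom): (12,12,15) with a≤c, −a<b≤a
reduced forms (-13, -10, -13) vs (12, 12, 15) ⇒ inequivalent

no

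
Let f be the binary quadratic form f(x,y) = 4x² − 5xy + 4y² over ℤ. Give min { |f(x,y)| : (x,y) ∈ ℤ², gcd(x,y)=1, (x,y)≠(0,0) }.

translate: b→3 (≡-5 mod 8), so (4,-5,4)→(4,3,3)
flip: (4,3,3)→(3,-3,4)
translate: b→3 (≡-3 mod 6), so (3,-3,4)→(3,3,4)
reduced (well bottom): (3,3,4) with a≤c, −a<b≤a
well minimum = a = 3

3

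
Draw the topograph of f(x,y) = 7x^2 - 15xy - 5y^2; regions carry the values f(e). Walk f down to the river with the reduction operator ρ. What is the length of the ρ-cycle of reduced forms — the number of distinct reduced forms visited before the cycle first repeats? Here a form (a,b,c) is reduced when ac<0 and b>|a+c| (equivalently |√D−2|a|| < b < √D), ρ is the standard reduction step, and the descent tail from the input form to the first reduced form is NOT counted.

D = 365, ⌊√D⌋ = 19
descent: ρ → (-5,15,7)  [lands on river]
river: ρ → (7,13,-7)
river: ρ → (-7,15,5)
river: ρ → (5,15,-7)
river: ρ → (-7,13,7)
river: ρ → (7,15,-5)
ρ-cycle length = 6 (tail of 1 descent step not counted)

6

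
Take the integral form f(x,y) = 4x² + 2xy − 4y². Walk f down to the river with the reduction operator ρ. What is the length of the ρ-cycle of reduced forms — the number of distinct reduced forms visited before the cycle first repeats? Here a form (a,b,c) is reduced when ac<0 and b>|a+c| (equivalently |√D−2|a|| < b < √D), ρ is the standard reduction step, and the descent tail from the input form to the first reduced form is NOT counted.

D = 68, ⌊√D⌋ = 8
river: ρ → (-4,6,2)
river: ρ → (2,6,-4)
river: ρ → (-4,2,4)
river: ρ → (4,6,-2)
river: ρ → (-2,6,4)
river: ρ → (4,2,-4)
ρ-cycle length = 6 (tail of 0 descent steps not counted)

6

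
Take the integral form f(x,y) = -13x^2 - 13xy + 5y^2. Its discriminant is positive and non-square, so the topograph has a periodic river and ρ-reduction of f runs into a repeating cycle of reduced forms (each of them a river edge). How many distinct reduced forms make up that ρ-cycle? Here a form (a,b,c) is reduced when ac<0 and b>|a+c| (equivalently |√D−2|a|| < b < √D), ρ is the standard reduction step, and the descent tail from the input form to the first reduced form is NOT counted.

D = 429, ⌊√D⌋ = 20
descent: ρ → (5,13,-13)  [lands on river]
river: ρ → (-13,13,5)
river: ρ → (5,17,-7)
river: ρ → (-7,11,11)
river: ρ → (11,11,-7)
river: ρ → (-7,17,5)
ρ-cycle length = 6 (tail of 1 descent step not counted)

6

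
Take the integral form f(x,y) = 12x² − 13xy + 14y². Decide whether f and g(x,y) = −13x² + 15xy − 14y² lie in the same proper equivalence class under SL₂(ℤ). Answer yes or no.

D₁ = -503, D₂ = -503
f: translate: b→11 (≡-13 mod 24), so (12,-13,14)→(12,11,13)
f: reduced (well bottom): (12,11,13) with a≤c, −a<b≤a
g is negative-definite; reduce −g:
−g: translate: b→11 (≡-15 mod 26), so (13,-15,14)→(13,11,12)
−g: flip: (13,11,12)→(12,-11,13)
−g: reduced (well bottom): (12,-11,13) with a≤c, −a<b≤a
flip sign back: reduced form of g is (-12,11,-13)
reduced forms (12, 11, 13) vs (-12, 11, -13) ⇒ inequivalent

no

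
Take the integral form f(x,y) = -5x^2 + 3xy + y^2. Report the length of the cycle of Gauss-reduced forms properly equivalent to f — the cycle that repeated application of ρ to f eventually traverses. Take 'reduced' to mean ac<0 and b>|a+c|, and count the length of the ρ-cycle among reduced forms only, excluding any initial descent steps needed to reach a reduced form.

D = 29, ⌊√D⌋ = 5
descent: ρ → (1,5,-1)  [lands on river]
river: ρ → (-1,5,1)
ρ-cycle length = 2 (tail of 1 descent step not counted)

2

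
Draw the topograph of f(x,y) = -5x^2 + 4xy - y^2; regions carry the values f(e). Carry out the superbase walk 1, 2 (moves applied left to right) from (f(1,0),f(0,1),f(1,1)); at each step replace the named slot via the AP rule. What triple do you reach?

start (-5,-1,-2) = (f(1,0),f(0,1),f(1,1))
replace slot 1: 2·((-1)+(-2)) − (-5) = -1 → (-1,-1,-2)
replace slot 2: 2·((-1)+(-2)) − (-1) = -5 → (-1,-5,-2)

-1,-5,-2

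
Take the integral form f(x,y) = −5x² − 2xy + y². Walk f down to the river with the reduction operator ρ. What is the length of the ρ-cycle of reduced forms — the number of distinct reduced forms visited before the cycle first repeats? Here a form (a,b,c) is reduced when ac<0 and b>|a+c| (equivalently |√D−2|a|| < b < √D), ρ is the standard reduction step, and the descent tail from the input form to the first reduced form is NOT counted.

D = 24, ⌊√D⌋ = 4
descent: ρ → (1,4,-2)  [lands on river]
river: ρ → (-2,4,1)
ρ-cycle length = 2 (tail of 1 descent step not counted)

2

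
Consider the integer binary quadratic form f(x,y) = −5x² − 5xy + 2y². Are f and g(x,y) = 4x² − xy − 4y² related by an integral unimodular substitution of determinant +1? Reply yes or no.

D₁ = 65, D₂ = 65
river cycle of f (length 6): (2, 5, -5), (-5, 5, 2), (2, 7, -2), (-2, 5, 5), (5, 5, -2), (-2, 7, 2)
river cycle of g (length 6): (-4, 1, 4), (4, 7, -1), (-1, 7, 4), (4, 1, -4), (-4, 7, 1), (1, 7, -4)
cycles differ ⇒ inequivalent

no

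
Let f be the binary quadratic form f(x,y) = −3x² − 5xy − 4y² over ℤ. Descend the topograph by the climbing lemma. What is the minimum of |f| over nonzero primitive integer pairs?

translate: b→-1 (≡5 mod 6), so (3,5,4)→(3,-1,2)
flip: (3,-1,2)→(2,1,3)
reduced (well bottom): (2,1,3) with a≤c, −a<b≤a
well minimum |f| = |-2| = 2 (negative-definite)

2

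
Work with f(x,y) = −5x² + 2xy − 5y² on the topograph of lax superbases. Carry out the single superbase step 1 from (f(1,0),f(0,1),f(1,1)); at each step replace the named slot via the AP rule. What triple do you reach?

start (-5,-5,-8) = (f(1,0),f(0,1),f(1,1))
replace slot 1: 2·((-5)+(-8)) − (-5) = -21 → (-21,-5,-8)

-21,-5,-8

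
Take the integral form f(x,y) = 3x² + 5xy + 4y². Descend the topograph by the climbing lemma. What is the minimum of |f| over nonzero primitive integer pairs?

translate: b→-1 (≡5 mod 6), so (3,5,4)→(3,-1,2)
flip: (3,-1,2)→(2,1,3)
reduced (well bottom): (2,1,3) with a≤c, −a<b≤a
well minimum = a = 2

2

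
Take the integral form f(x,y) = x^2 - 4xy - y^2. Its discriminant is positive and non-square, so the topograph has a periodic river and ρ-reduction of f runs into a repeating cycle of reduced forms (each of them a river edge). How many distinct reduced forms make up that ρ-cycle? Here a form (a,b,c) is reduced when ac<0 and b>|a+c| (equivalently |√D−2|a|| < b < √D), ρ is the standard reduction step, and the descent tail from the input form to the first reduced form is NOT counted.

D = 20, ⌊√D⌋ = 4
descent: ρ → (-1,4,1)  [lands on river]
river: ρ → (1,4,-1)
ρ-cycle length = 2 (tail of 1 descent step not counted)

2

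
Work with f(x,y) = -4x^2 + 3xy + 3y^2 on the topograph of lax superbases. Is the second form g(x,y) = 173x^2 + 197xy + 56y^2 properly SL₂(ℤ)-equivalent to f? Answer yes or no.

D₁ = 57, D₂ = 57
river cycle of f (length 6): (3, 3, -4), (-4, 5, 2), (2, 7, -1), (-1, 7, 2), (2, 5, -4), (-4, 3, 3)
river cycle of g (length 6): (3, 3, -4), (-4, 5, 2), (2, 7, -1), (-1, 7, 2), (2, 5, -4), (-4, 3, 3)
cycles coincide ⇒ equivalent

yes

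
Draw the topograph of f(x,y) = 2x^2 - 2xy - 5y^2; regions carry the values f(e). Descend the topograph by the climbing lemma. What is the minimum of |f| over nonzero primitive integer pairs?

descent: ρ → (-5,2,2)
descent: ρ → (2,6,-1)  [lands on river]
river: ρ → (-1,6,2)
closes: descent 2, river 2
min |a| on river = 1

1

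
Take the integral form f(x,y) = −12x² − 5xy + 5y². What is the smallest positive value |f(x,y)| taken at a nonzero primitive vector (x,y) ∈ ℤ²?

descent: ρ → (5,15,-2)  [lands on river]
river: ρ → (-2,13,12)
river: ρ → (12,11,-3)
river: ρ → (-3,13,8)
river: ρ → (8,3,-8)
river: ρ → (-8,13,3)
river: ρ → (3,11,-12)
river: ρ → (-12,13,2)
river: ρ → (2,15,-5)
river: ρ → (-5,15,2)
river: ρ → (2,13,-12)
river: ρ → (-12,11,3)
river: ρ → (3,13,-8)
river: ρ → (-8,3,8)
river: ρ → (8,13,-3)
river: ρ → (-3,11,12)
river: ρ → (12,13,-2)
river: ρ → (-2,15,5)
closes: descent 1, river 18
min |a| on river = 2

2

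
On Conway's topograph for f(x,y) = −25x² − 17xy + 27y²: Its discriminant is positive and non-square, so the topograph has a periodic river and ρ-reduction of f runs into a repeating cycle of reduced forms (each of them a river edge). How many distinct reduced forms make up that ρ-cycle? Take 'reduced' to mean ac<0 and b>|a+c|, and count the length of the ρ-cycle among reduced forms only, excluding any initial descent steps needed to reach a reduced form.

D = 2989, ⌊√D⌋ = 54
descent: ρ → (27,17,-25)  [lands on river]
river: ρ → (-25,33,19)
river: ρ → (19,43,-15)
river: ρ → (-15,47,13)
river: ρ → (13,31,-39)
river: ρ → (-39,47,5)
river: ρ → (5,53,-9)
river: ρ → (-9,37,45)
river: ρ → (45,53,-1)
river: ρ → (-1,53,45)
river: ρ → (45,37,-9)
river: ρ → (-9,53,5)
river: ρ → (5,47,-39)
river: ρ → (-39,31,13)
river: ρ → (13,47,-15)
river: ρ → (-15,43,19)
river: ρ → (19,33,-25)
river: ρ → (-25,17,27)
river: ρ → (27,37,-15)
river: ρ → (-15,53,3)
river: ρ → (3,49,-49)
river: ρ → (-49,49,3)
river: ρ → (3,53,-15)
river: ρ → (-15,37,27)
ρ-cycle length = 24 (tail of 1 descent step not counted)

24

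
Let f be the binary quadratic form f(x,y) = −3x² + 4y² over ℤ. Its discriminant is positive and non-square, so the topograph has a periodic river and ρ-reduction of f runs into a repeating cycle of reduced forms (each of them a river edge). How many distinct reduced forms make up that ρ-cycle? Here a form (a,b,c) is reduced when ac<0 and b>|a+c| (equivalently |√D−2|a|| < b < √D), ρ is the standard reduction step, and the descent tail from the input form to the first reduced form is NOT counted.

D = 48, ⌊√D⌋ = 6
descent: ρ → (4,0,-3)
descent: ρ → (-3,6,1)  [lands on river]
river: ρ → (1,6,-3)
ρ-cycle length = 2 (tail of 2 descent steps not counted)

2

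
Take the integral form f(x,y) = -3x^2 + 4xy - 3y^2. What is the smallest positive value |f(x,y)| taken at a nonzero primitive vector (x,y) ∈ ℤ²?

translate: b→2 (≡-4 mod 6), so (3,-4,3)→(3,2,2)
flip: (3,2,2)→(2,-2,3)
translate: b→2 (≡-2 mod 4), so (2,-2,3)→(2,2,3)
reduced (well bottom): (2,2,3) with a≤c, −a<b≤a
well minimum |f| = |-2| = 2 (negative-definite)

2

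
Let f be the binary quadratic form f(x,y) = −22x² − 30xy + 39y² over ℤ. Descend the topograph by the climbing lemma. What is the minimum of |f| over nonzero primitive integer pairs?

descent: ρ → (39,30,-22)  [lands on river]
river: ρ → (-22,58,11)
river: ρ → (11,52,-37)
river: ρ → (-37,22,26)
river: ρ → (26,30,-33)
river: ρ → (-33,36,23)
river: ρ → (23,56,-13)
river: ρ → (-13,48,39)
closes: descent 1, river 8
min |a| on river = 11

11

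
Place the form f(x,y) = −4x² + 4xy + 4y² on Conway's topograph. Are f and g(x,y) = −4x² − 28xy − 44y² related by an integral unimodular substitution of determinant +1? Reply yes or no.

D₁ = 80, D₂ = 80
river cycle of f (length 2): (4, 4, -4), (-4, 4, 4)
river cycle of g (length 2): (-4, 4, 4), (4, 4, -4)
cycles coincide ⇒ equivalent

yes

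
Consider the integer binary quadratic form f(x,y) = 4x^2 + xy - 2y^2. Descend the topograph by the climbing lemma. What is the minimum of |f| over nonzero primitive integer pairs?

descent: ρ → (-2,3,3)  [lands on river]
river: ρ → (3,3,-2)
river: ρ → (-2,5,1)
river: ρ → (1,5,-2)
closes: descent 1, river 4
min |a| on river = 1

1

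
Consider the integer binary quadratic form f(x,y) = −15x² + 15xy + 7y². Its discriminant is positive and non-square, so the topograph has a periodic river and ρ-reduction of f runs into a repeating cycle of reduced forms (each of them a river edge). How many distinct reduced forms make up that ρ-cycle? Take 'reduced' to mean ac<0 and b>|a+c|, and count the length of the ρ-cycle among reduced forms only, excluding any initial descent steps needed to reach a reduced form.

D = 645, ⌊√D⌋ = 25
river: ρ → (7,13,-17)
river: ρ → (-17,21,3)
river: ρ → (3,21,-17)
river: ρ → (-17,13,7)
river: ρ → (7,15,-15)
river: ρ → (-15,15,7)
ρ-cycle length = 6 (tail of 0 descent steps not counted)

6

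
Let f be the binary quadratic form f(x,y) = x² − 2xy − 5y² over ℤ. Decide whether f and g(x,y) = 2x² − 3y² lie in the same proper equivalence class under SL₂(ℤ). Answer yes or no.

D₁ = 24, D₂ = 24
river cycle of f (length 2): (1, 4, -2), (-2, 4, 1)
river cycle of g (length 2): (2, 4, -1), (-1, 4, 2)
cycles differ ⇒ inequivalent

no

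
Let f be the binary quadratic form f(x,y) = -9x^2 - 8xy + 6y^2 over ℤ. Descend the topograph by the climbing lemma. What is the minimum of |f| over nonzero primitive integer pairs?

descent: ρ → (6,8,-9)  [lands on river]
river: ρ → (-9,10,5)
river: ρ → (5,10,-9)
river: ρ → (-9,8,6)
river: ρ → (6,16,-1)
river: ρ → (-1,16,6)
closes: descent 1, river 6
min |a| on river = 1

1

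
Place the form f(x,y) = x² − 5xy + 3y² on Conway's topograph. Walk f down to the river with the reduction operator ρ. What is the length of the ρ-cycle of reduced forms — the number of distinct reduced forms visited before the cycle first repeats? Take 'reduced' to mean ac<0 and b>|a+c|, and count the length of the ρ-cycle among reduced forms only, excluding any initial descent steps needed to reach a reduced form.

D = 13, ⌊√D⌋ = 3
descent: ρ → (3,-1,-1)
descent: ρ → (-1,3,1)  [lands on river]
river: ρ → (1,3,-1)
ρ-cycle length = 2 (tail of 2 descent steps not counted)

2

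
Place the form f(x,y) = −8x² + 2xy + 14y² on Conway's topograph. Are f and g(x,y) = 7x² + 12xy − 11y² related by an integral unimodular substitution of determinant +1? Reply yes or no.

D₁ = 452, D₂ = 452
river cycle of f (length 14): (-8, 18, 4), (4, 14, -16), (-16, 18, 2), (2, 18, -16), (-16, 14, 4), (4, 18, -8), (-8, 14, 8), (8, 18, -4), (-4, 14, 16), (16, 18, -2), … (4 more)
river cycle of g (length 18): (-11, 10, 8), (8, 6, -13), (-13, 20, 1), (1, 20, -13), (-13, 6, 8), (8, 10, -11), (-11, 12, 7), (7, 16, -7), (-7, 12, 11), (11, 10, -8), … (8 more)
cycles differ ⇒ inequivalent

no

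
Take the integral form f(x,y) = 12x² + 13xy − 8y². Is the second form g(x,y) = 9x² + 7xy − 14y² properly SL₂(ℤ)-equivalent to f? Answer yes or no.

D₁ = 553, D₂ = 553
river cycle of f (length 26): (-8, 19, 6), (6, 17, -11), (-11, 5, 12), (12, 19, -4), (-4, 21, 7), (7, 21, -4), (-4, 19, 12), (12, 5, -11), (-11, 17, 6), (6, 19, -8), … (16 more)
river cycle of g (length 26): (-14, 21, 2), (2, 23, -3), (-3, 19, 16), (16, 13, -6), (-6, 23, 1), (1, 23, -6), (-6, 13, 16), (16, 19, -3), (-3, 23, 2), (2, 21, -14), … (16 more)
cycles differ ⇒ inequivalent

no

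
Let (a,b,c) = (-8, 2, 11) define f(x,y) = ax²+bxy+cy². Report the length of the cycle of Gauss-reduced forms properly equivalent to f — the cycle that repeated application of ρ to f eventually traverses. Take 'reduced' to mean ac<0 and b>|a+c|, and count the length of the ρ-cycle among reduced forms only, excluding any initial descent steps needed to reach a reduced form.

D = 356, ⌊√D⌋ = 18
descent: ρ → (11,-2,-8)
descent: ρ → (-8,18,1)  [lands on river]
river: ρ → (1,18,-8)
river: ρ → (-8,14,5)
river: ρ → (5,16,-5)
river: ρ → (-5,14,8)
river: ρ → (8,18,-1)
river: ρ → (-1,18,8)
river: ρ → (8,14,-5)
river: ρ → (-5,16,5)
river: ρ → (5,14,-8)
ρ-cycle length = 10 (tail of 2 descent steps not counted)

10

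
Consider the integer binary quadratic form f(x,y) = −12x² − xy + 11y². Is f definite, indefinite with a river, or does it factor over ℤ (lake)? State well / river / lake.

D = b²−4ac = (-1)² − 4·(-12)·11 = 529
D = 23² is a perfect square ⇒ form factors over ℤ ⇒ lakes

lake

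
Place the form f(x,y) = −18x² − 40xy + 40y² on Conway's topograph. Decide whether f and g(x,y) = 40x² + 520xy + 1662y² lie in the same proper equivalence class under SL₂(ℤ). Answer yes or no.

D₁ = 4480, D₂ = 4480
river cycle of f (length 6): (40, 40, -18), (-18, 32, 48), (48, 64, -2), (-2, 64, 48), (48, 32, -18), (-18, 40, 40)
river cycle of g (length 6): (40, 40, -18), (-18, 32, 48), (48, 64, -2), (-2, 64, 48), (48, 32, -18), (-18, 40, 40)
cycles coincide ⇒ equivalent

yes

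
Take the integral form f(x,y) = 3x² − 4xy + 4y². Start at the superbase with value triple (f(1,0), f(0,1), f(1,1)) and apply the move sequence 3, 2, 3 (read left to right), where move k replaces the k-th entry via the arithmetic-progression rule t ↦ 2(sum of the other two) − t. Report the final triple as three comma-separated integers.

start (3,4,3) = (f(1,0),f(0,1),f(1,1))
replace slot 3: 2·(3+4) − 3 = 11 → (3,4,11)
replace slot 2: 2·(3+11) − 4 = 24 → (3,24,11)
replace slot 3: 2·(3+24) − 11 = 43 → (3,24,43)

3,24,43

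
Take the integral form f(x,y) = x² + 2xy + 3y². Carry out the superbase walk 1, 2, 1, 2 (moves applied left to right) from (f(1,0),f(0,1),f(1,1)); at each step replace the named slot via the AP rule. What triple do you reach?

start (1,3,6) = (f(1,0),f(0,1),f(1,1))
replace slot 1: 2·(3+6) − 1 = 17 → (17,3,6)
replace slot 2: 2·(17+6) − 3 = 43 → (17,43,6)
replace slot 1: 2·(43+6) − 17 = 81 → (81,43,6)
replace slot 2: 2·(81+6) − 43 = 131 → (81,131,6)

81,131,6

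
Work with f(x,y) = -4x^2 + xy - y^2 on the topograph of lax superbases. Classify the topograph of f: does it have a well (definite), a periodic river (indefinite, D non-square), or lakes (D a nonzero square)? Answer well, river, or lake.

D = b²−4ac = 1² − 4·(-4)·(-1) = -15
D < 0 ⇒ definite ⇒ every region one sign ⇒ single well

well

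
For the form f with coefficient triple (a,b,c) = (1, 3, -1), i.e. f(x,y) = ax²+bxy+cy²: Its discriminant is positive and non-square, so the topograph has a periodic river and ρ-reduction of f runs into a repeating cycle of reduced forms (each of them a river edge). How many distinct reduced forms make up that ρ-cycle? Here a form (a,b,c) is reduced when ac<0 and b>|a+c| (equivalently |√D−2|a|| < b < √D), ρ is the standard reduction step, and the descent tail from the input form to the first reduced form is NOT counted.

D = 13, ⌊√D⌋ = 3
river: ρ → (-1,3,1)
river: ρ → (1,3,-1)
ρ-cycle length = 2 (tail of 0 descent steps not counted)

2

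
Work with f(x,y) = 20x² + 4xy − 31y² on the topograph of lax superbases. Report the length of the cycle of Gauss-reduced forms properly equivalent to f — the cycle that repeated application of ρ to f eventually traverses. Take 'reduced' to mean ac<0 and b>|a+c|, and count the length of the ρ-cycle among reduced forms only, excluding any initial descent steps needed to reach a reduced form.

D = 2496, ⌊√D⌋ = 49
descent: ρ → (-31,-4,20)
descent: ρ → (20,44,-7)  [lands on river]
river: ρ → (-7,40,32)
river: ρ → (32,24,-15)
river: ρ → (-15,36,20)
ρ-cycle length = 4 (tail of 2 descent steps not counted)

4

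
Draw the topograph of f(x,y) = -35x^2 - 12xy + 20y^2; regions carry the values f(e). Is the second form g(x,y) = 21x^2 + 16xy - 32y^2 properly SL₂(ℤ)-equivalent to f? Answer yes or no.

D₁ = 2944, D₂ = 2944
river cycle of f (length 10): (20, 52, -3), (-3, 50, 37), (37, 24, -16), (-16, 40, 21), (21, 44, -12), (-12, 52, 5), (5, 48, -32), (-32, 16, 21), (21, 26, -27), (-27, 28, 20)
river cycle of g (length 10): (-32, 48, 5), (5, 52, -12), (-12, 44, 21), (21, 40, -16), (-16, 24, 37), (37, 50, -3), (-3, 52, 20), (20, 28, -27), (-27, 26, 21), (21, 16, -32)
cycles differ ⇒ inequivalent

no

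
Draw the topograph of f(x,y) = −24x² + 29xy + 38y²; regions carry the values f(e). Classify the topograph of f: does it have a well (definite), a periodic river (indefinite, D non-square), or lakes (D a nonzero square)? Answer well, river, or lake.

D = b²−4ac = 29² − 4·(-24)·38 = 4489
D = 67² is a perfect square ⇒ form factors over ℤ ⇒ lakes

lake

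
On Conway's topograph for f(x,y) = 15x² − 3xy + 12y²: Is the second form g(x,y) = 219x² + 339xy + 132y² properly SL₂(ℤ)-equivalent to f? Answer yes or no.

D₁ = -711, D₂ = -711
f: flip: (15,-3,12)→(12,3,15)
f: reduced (well bottom): (12,3,15) with a≤c, −a<b≤a
g: translate: b→-99 (≡339 mod 438), so (219,339,132)→(219,-99,12)
g: flip: (219,-99,12)→(12,99,219)
g: translate: b→3 (≡99 mod 24), so (12,99,219)→(12,3,15)
g: reduced (well bottom): (12,3,15) with a≤c, −a<b≤a
reduced forms (12, 3, 15) vs (12, 3, 15) ⇒ equivalent

yes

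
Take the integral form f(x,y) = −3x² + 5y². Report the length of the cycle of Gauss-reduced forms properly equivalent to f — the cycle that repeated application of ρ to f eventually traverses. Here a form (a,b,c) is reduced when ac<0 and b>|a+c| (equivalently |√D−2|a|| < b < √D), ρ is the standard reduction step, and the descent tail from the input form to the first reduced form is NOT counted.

D = 60, ⌊√D⌋ = 7
descent: ρ → (5,0,-3)
descent: ρ → (-3,6,2)  [lands on river]
river: ρ → (2,6,-3)
ρ-cycle length = 2 (tail of 2 descent steps not counted)

2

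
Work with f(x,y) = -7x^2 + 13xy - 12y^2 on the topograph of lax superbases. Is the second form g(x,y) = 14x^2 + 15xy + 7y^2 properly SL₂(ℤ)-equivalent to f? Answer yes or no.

D₁ = -167, D₂ = -167
f is negative-definite; reduce −f:
−f: translate: b→1 (≡-13 mod 14), so (7,-13,12)→(7,1,6)
−f: flip: (7,1,6)→(6,-1,7)
−f: reduced (well bottom): (6,-1,7) with a≤c, −a<b≤a
flip sign back: reduced form of f is (-6,1,-7)
g: translate: b→-13 (≡15 mod 28), so (14,15,7)→(14,-13,6)
g: flip: (14,-13,6)→(6,13,14)
g: translate: b→1 (≡13 mod 12), so (6,13,14)→(6,1,7)
g: reduced (well bottom): (6,1,7) with a≤c, −a<b≤a
reduced forms (-6, 1, -7) vs (6, 1, 7) ⇒ inequivalent

no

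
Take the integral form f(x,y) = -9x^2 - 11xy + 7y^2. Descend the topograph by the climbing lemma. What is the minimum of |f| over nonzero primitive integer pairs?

descent: ρ → (7,11,-9)  [lands on river]
river: ρ → (-9,7,9)
river: ρ → (9,11,-7)
river: ρ → (-7,17,3)
river: ρ → (3,19,-1)
river: ρ → (-1,19,3)
river: ρ → (3,17,-7)
river: ρ → (-7,11,9)
river: ρ → (9,7,-9)
river: ρ → (-9,11,7)
river: ρ → (7,17,-3)
river: ρ → (-3,19,1)
river: ρ → (1,19,-3)
river: ρ → (-3,17,7)
closes: descent 1, river 14
min |a| on river = 1

1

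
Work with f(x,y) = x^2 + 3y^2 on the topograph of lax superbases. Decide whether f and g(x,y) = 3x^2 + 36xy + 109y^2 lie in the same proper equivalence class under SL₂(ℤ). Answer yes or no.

D₁ = -12, D₂ = -12
f: reduced (well bottom): (1,0,3) with a≤c, −a<b≤a
g: translate: b→0 (≡36 mod 6), so (3,36,109)→(3,0,1)
g: flip: (3,0,1)→(1,0,3)
g: reduced (well bottom): (1,0,3) with a≤c, −a<b≤a
reduced forms (1, 0, 3) vs (1, 0, 3) ⇒ equivalent

yes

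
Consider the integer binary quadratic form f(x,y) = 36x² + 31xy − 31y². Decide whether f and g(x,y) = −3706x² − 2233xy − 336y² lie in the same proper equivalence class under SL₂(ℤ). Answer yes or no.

D₁ = 5425, D₂ = 5425
river cycle of f (length 42): (-31, 31, 36), (36, 41, -26), (-26, 63, 14), (14, 49, -54), (-54, 59, 9), (9, 67, -26), (-26, 37, 39), (39, 41, -24), (-24, 55, 25), (25, 45, -34), … (32 more)
river cycle of g (length 42): (-31, 31, 36), (36, 41, -26), (-26, 63, 14), (14, 49, -54), (-54, 59, 9), (9, 67, -26), (-26, 37, 39), (39, 41, -24), (-24, 55, 25), (25, 45, -34), … (32 more)
cycles coincide ⇒ equivalent

yes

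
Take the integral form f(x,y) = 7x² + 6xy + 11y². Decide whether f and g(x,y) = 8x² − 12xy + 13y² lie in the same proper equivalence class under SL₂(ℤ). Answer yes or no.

D₁ = -272, D₂ = -272
f: reduced (well bottom): (7,6,11) with a≤c, −a<b≤a
g: translate: b→4 (≡-12 mod 16), so (8,-12,13)→(8,4,9)
g: reduced (well bottom): (8,4,9) with a≤c, −a<b≤a
reduced forms (7, 6, 11) vs (8, 4, 9) ⇒ inequivalent

no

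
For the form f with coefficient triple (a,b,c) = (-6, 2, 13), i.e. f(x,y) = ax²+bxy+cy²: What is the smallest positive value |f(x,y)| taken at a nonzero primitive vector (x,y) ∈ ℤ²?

descent: ρ → (13,-2,-6)
descent: ρ → (-6,14,5)  [lands on river]
river: ρ → (5,16,-3)
river: ρ → (-3,14,10)
river: ρ → (10,6,-7)
river: ρ → (-7,8,9)
river: ρ → (9,10,-6)
closes: descent 2, river 6
min |a| on river = 3

3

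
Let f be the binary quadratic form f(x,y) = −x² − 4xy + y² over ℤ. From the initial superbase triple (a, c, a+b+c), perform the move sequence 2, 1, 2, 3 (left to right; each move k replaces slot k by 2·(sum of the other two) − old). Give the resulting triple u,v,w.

start (-1,1,-4) = (f(1,0),f(0,1),f(1,1))
replace slot 2: 2·((-1)+(-4)) − 1 = -11 → (-1,-11,-4)
replace slot 1: 2·((-11)+(-4)) − (-1) = -29 → (-29,-11,-4)
replace slot 2: 2·((-29)+(-4)) − (-11) = -55 → (-29,-55,-4)
replace slot 3: 2·((-29)+(-55)) − (-4) = -164 → (-29,-55,-164)

-29,-55,-164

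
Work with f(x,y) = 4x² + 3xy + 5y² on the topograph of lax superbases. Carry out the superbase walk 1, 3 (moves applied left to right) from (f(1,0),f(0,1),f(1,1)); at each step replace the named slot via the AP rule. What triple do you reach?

start (4,5,12) = (f(1,0),f(0,1),f(1,1))
replace slot 1: 2·(5+12) − 4 = 30 → (30,5,12)
replace slot 3: 2·(30+5) − 12 = 58 → (30,5,58)

30,5,58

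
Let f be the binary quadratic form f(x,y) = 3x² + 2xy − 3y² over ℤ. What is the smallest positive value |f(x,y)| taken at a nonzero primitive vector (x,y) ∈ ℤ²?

river: ρ → (-3,4,2)
river: ρ → (2,4,-3)
river: ρ → (-3,2,3)
river: ρ → (3,4,-2)
river: ρ → (-2,4,3)
river: ρ → (3,2,-3)
closes: descent 0, river 6
min |a| on river = 2

2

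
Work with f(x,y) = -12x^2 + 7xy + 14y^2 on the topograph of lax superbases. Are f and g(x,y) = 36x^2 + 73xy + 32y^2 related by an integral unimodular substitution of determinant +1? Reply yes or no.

D₁ = 721, D₂ = 721
river cycle of f (length 36): (14, 21, -5), (-5, 19, 18), (18, 17, -6), (-6, 19, 15), (15, 11, -10), (-10, 9, 16), (16, 23, -3), (-3, 25, 8), (8, 23, -6), (-6, 25, 4), … (26 more)
river cycle of g (length 36): (-5, 19, 18), (18, 17, -6), (-6, 19, 15), (15, 11, -10), (-10, 9, 16), (16, 23, -3), (-3, 25, 8), (8, 23, -6), (-6, 25, 4), (4, 23, -12), … (26 more)
cycles coincide ⇒ equivalent

yes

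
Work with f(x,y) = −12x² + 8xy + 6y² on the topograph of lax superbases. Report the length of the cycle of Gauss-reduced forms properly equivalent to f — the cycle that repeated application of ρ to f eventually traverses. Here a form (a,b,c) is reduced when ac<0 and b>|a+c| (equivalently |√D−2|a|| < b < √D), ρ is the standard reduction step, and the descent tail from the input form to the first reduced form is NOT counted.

D = 352, ⌊√D⌋ = 18
river: ρ → (6,16,-4)
river: ρ → (-4,16,6)
river: ρ → (6,8,-12)
river: ρ → (-12,16,2)
river: ρ → (2,16,-12)
river: ρ → (-12,8,6)
ρ-cycle length = 6 (tail of 0 descent steps not counted)

6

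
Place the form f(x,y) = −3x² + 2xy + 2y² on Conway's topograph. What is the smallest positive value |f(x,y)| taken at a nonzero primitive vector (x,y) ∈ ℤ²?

river: ρ → (2,2,-3)
river: ρ → (-3,4,1)
river: ρ → (1,4,-3)
river: ρ → (-3,2,2)
closes: descent 0, river 4
min |a| on river = 1

1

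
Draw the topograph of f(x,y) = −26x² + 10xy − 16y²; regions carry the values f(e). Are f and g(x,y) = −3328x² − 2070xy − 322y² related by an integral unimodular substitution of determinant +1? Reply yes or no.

D₁ = -1564, D₂ = -1564
f is negative-definite; reduce −f:
−f: flip: (26,-10,16)→(16,10,26)
−f: reduced (well bottom): (16,10,26) with a≤c, −a<b≤a
flip sign back: reduced form of f is (-16,-10,-26)
g is negative-definite; reduce −g:
−g: flip: (3328,2070,322)→(322,-2070,3328)
−g: translate: b→-138 (≡-2070 mod 644), so (322,-2070,3328)→(322,-138,16)
−g: flip: (322,-138,16)→(16,138,322)
−g: translate: b→10 (≡138 mod 32), so (16,138,322)→(16,10,26)
−g: reduced (well bottom): (16,10,26) with a≤c, −a<b≤a
flip sign back: reduced form of g is (-16,-10,-26)
reduced forms (-16, -10, -26) vs (-16, -10, -26) ⇒ equivalent

yes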